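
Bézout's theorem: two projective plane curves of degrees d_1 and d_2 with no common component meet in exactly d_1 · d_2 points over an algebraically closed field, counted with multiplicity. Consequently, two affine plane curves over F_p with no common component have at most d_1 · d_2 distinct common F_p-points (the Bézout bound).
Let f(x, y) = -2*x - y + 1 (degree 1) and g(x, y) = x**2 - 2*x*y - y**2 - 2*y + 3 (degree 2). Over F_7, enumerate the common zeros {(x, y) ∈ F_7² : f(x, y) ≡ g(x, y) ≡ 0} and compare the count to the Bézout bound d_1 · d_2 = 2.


Common zeros: {(0, 1), (1, 6)}; count = 2; Bézout bound = 2.

deg(f) = 1, deg(g) = 2, so Bézout bound = 2.
Scan x ∈ F_7. For each x, list the y ∈ F_7 with f(x, y) ≡ 0 and those with g(x, y) ≡ 0 (mod 7); the common zeros in that column are the intersection.
  x = 0: f ≡ 0 at y ∈ {1}; g ≡ 0 at y ∈ {1, 4}; common: {1}.
  x = 1: f ≡ 0 at y ∈ {6}; g ≡ 0 at y ∈ {4, 6}; common: {6}.
  x = 2: f ≡ 0 at y ∈ {4}; g ≡ 0 at y ∈ {0, 1}; common: ∅.
  x = 3: f ≡ 0 at y ∈ {2}; g ≡ 0 at y ∈ {3}; common: ∅.
  x = 4: f ≡ 0 at y ∈ {0}; g ≡ 0 at y ∈ {5, 6}; common: ∅.
  x = 5: f ≡ 0 at y ∈ {5}; g ≡ 0 at y ∈ {0, 2}; common: ∅.
  x = 6: f ≡ 0 at y ∈ {3}; g ≡ 0 at y ∈ {2, 5}; common: ∅.
Collecting: common zeros = {(0, 1), (1, 6)}, so the count is 2.
Comparison with the Bézout bound: 2 ≤ 2 = deg(f)·deg(g), as expected for curves with no common component (the bound is attained).


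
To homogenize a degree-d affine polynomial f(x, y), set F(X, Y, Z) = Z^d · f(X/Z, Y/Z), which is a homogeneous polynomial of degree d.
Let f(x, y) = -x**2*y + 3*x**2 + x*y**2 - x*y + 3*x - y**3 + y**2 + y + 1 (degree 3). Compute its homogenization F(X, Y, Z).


F(X, Y, Z) = -X**2*Y + 3*X**2*Z + X*Y**2 - X*Y*Z + 3*X*Z**2 - Y**3 + Y**2*Z + Y*Z**2 + Z**3

deg(f) = 3.
Substitute x = X/Z, y = Y/Z into f, then multiply by Z^3.
  monomial -1·x^2·y^1 ↦ -1·X^2·Y^1·Z^0.
  monomial 3·x^2·y^0 ↦ 3·X^2·Y^0·Z^1.
  monomial 1·x^1·y^2 ↦ 1·X^1·Y^2·Z^0.
  monomial -1·x^1·y^1 ↦ -1·X^1·Y^1·Z^1.
  monomial 3·x^1·y^0 ↦ 3·X^1·Y^0·Z^2.
  monomial -1·x^0·y^3 ↦ -1·X^0·Y^3·Z^0.
  monomial 1·x^0·y^2 ↦ 1·X^0·Y^2·Z^1.
  monomial 1·x^0·y^1 ↦ 1·X^0·Y^1·Z^2.
  monomial 1·x^0·y^0 ↦ 1·X^0·Y^0·Z^3.
Collecting: F(X, Y, Z) = -X**2*Y + 3*X**2*Z + X*Y**2 - X*Y*Z + 3*X*Z**2 - Y**3 + Y**2*Z + Y*Z**2 + Z**3.


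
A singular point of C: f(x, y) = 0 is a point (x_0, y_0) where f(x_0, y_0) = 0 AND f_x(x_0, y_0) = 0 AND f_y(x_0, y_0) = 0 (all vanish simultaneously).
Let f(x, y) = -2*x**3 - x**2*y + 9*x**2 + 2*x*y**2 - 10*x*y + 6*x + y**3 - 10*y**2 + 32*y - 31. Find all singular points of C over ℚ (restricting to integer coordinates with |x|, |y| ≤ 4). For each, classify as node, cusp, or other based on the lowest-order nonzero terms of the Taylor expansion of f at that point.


Singular points: {(1, 3)}; classification: cusp.

Compute partial derivatives:
  f_x = -6*x**2 - 2*x*y + 18*x + 2*y**2 - 10*y + 6.
  f_y = -x**2 + 4*x*y - 10*x + 3*y**2 - 20*y + 32.
Scan x_0 ∈ {−4, ..., 4}. For each x_0, f_y(x_0, y) is a polynomial in y; find its integer roots y ∈ {−4, ..., 4}, then test f_x and f at those candidates.
  x = -4: f_y(-4, y) = 3*y**2 - 36*y + 56; no integer root y with |y| ≤ 4.
  x = -3: f_y(-3, y) = 3*y**2 - 32*y + 53; no integer root y with |y| ≤ 4.
  x = -2: f_y(-2, y) = 3*y**2 - 28*y + 48; no integer root y with |y| ≤ 4.
  x = -1: f_y(-1, y) = 3*y**2 - 24*y + 41; no integer root y with |y| ≤ 4.
  x = 0: f_y(0, y) = 3*y**2 - 20*y + 32; vanishes at y ∈ {4}. (0, 4): f_x = -2 ≠ 0.
  x = 1: f_y(1, y) = 3*y**2 - 16*y + 21; vanishes at y ∈ {3}. (1, 3): f_x = 0, f = 0 — SINGULAR.
  x = 2: f_y(2, y) = 3*y**2 - 12*y + 8; no integer root y with |y| ≤ 4.
  x = 3: f_y(3, y) = 3*y**2 - 8*y - 7; no integer root y with |y| ≤ 4.
  x = 4: f_y(4, y) = 3*y**2 - 4*y - 24; no integer root y with |y| ≤ 4.
Only singular point on the grid: (1, 3).
Classify: substitute x = 1 + u, y = 3 + v and expand: f = -2*u**3 - u**2*v + 2*u*v**2 + v**3 + v**2.
No constant or linear terms (consistent with a singular point). Quadratic part: v**2. Cubic part: -2*u**3 - u**2*v + 2*u*v**2 + v**3.
The quadratic part v**2 is a perfect square, so there is a single (double) tangent line v = 0, i.e. y = 3. Restricting the cubic part to that line (v = 0) leaves -2*u**3 ≠ 0, so f is not divisible by v and the branch is v² ≈ 2*u**3 to lowest order — this is a cusp.
Classification: cusp.


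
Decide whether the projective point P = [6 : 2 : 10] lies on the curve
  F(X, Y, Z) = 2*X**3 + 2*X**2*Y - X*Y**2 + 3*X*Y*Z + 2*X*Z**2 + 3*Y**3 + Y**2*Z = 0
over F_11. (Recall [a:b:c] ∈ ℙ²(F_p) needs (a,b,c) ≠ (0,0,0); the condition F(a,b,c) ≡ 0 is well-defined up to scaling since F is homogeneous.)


F(6,2,10) ≡ 9 (mod 11); P is NOT on the curve.

Evaluate F(6, 2, 10) term-by-term (mod 11).
  2*X**3 ↦ 2·216·1·1 = 432
  2*X**2*Y ↦ 2·36·2·1 = 144
  -X*Y**2 ↦ -1·6·4·1 = -24
  3*X*Y*Z ↦ 3·6·2·10 = 360
  2*X*Z**2 ↦ 2·6·1·100 = 1200
  3*Y**3 ↦ 3·1·8·1 = 24
  Y**2*Z ↦ 1·1·4·10 = 40
Sum: F(6, 2, 10) = (432) + (144) + (-24) + (360) + (1200) + (24) + (40) = 2176.
Reducing mod 11: 2176 ≡ 9 (mod 11).
Since F(a, b, c) ≡ 9 ≠ 0 (mod 11), P does NOT lie on the curve.


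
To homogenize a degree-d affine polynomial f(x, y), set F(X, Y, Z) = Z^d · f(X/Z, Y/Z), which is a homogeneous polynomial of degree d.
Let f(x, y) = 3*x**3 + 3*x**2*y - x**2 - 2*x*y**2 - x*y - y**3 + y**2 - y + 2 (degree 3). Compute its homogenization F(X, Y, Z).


F(X, Y, Z) = 3*X**3 + 3*X**2*Y - X**2*Z - 2*X*Y**2 - X*Y*Z - Y**3 + Y**2*Z - Y*Z**2 + 2*Z**3

deg(f) = 3.
Substitute x = X/Z, y = Y/Z into f, then multiply by Z^3.
  monomial 3·x^3·y^0 ↦ 3·X^3·Y^0·Z^0.
  monomial 3·x^2·y^1 ↦ 3·X^2·Y^1·Z^0.
  monomial -1·x^2·y^0 ↦ -1·X^2·Y^0·Z^1.
  monomial -2·x^1·y^2 ↦ -2·X^1·Y^2·Z^0.
  monomial -1·x^1·y^1 ↦ -1·X^1·Y^1·Z^1.
  monomial -1·x^0·y^3 ↦ -1·X^0·Y^3·Z^0.
  monomial 1·x^0·y^2 ↦ 1·X^0·Y^2·Z^1.
  monomial -1·x^0·y^1 ↦ -1·X^0·Y^1·Z^2.
  monomial 2·x^0·y^0 ↦ 2·X^0·Y^0·Z^3.
Collecting: F(X, Y, Z) = 3*X**3 + 3*X**2*Y - X**2*Z - 2*X*Y**2 - X*Y*Z - Y**3 + Y**2*Z - Y*Z**2 + 2*Z**3.


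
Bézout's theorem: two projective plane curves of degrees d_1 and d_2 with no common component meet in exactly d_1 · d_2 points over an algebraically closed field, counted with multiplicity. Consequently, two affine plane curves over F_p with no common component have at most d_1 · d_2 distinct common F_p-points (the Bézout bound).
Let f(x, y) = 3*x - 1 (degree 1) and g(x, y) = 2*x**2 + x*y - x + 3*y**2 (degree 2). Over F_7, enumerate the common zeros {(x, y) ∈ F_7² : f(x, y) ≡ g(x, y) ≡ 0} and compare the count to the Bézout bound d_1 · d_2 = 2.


Common zeros: ∅; count = 0; Bézout bound = 2.

deg(f) = 1, deg(g) = 2, so Bézout bound = 2.
Scan x ∈ F_7. For each x, list the y ∈ F_7 with f(x, y) ≡ 0 and those with g(x, y) ≡ 0 (mod 7); the common zeros in that column are the intersection.
  x = 0: f ≡ 0 at y ∈ ∅; g ≡ 0 at y ∈ {0}; common: ∅.
  x = 1: f ≡ 0 at y ∈ ∅; g ≡ 0 at y ∈ ∅; common: ∅.
  x = 2: f ≡ 0 at y ∈ ∅; g ≡ 0 at y ∈ {5, 6}; common: ∅.
  x = 3: f ≡ 0 at y ∈ ∅; g ≡ 0 at y ∈ {1, 5}; common: ∅.
  x = 4: f ≡ 0 at y ∈ ∅; g ≡ 0 at y ∈ {0, 1}; common: ∅.
  x = 5: f ≡ 0 at y ∈ {0, 1, 2, 3, 4, 5, 6}; g ≡ 0 at y ∈ ∅; common: ∅.
  x = 6: f ≡ 0 at y ∈ ∅; g ≡ 0 at y ∈ {6}; common: ∅.
Collecting: common zeros = ∅, so the count is 0.
Comparison with the Bézout bound: 0 ≤ 2 = deg(f)·deg(g), as expected for curves with no common component (the affine F_7-count falls short of the bound because intersections may lie at infinity, over extension fields, or carry multiplicity).


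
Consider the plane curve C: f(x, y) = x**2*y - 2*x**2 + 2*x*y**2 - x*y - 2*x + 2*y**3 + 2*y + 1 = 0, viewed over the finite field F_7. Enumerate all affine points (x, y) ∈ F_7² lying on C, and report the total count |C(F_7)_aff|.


Affine F_7-points: {(0, 2), (2, 3), (3, 1), (4, 4), (6, 3), (6, 6)}; count = 6.

For each of the 49 pairs (x, y) ∈ F_7², evaluate f(x, y) mod 7. Record the zeros.
  x = 0: [0↦1, 1↦5, 2↦0, 3↦5, 4↦4, 5↦2, 6↦4]  zeros at y ∈ {2}
  x = 1: [0↦4, 1↦3, 2↦4, 3↦5, 4↦4, 5↦6, 6↦2]  zeros at y ∈ ∅
  x = 2: [0↦3, 1↦6, 2↦1, 3↦0, 4↦1, 5↦2, 6↦1]  zeros at y ∈ {3}
  x = 3: [0↦5, 1↦0, 2↦5, 3↦4, 4↦2, 5↦4, 6↦1]  zeros at y ∈ {1}
  x = 4: [0↦3, 1↦6, 2↦2, 3↦3, 4↦0, 5↦5, 6↦2]  zeros at y ∈ {4}
  x = 5: [0↦4, 1↦3, 2↦6, 3↦4, 4↦2, 5↦5, 6↦4]  zeros at y ∈ ∅
  x = 6: [0↦1, 1↦5, 2↦3, 3↦0, 4↦1, 5↦4, 6↦0]  zeros at y ∈ {3, 6}
Collecting zeros: affine points = {(0, 2), (2, 3), (3, 1), (4, 4), (6, 3), (6, 6)}.
Total count |C(F_7)_aff| = 6.


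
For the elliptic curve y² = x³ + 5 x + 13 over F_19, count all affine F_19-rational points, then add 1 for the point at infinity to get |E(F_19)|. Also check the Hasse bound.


Affine points = {(1, 0), (3, 6), (3, 13), (5, 7), (5, 12), (7, 7), (7, 12), (15, 9), (15, 10), (16, 3), (16, 16), (18, 8), (18, 11)}; affine count = 13; |E(F_19)| = 14.

Discriminant check: Δ ∝ 4a³ + 27b² = 4·5³ + 27·13² = 4·125 + 27·169 ≡ 9 (mod 19). Nonzero ⇒ E is nonsingular.
For each x ∈ F_19, compute rhs = x³ + 5·x + 13 mod 19, then count y ∈ F_19 with y² ≡ rhs.
  x = 0: rhs = 13, matching y values: none (0 points).
  x = 1: rhs = 0, matching y values: 0 (1 points).
  x = 2: rhs = 12, matching y values: none (0 points).
  x = 3: rhs = 17, matching y values: 6, 13 (2 points).
  x = 4: rhs = 2, matching y values: none (0 points).
  x = 5: rhs = 11, matching y values: 7, 12 (2 points).
  x = 6: rhs = 12, matching y values: none (0 points).
  x = 7: rhs = 11, matching y values: 7, 12 (2 points).
  x = 8: rhs = 14, matching y values: none (0 points).
  x = 9: rhs = 8, matching y values: none (0 points).
  x = 10: rhs = 18, matching y values: none (0 points).
  x = 11: rhs = 12, matching y values: none (0 points).
  x = 12: rhs = 15, matching y values: none (0 points).
  x = 13: rhs = 14, matching y values: none (0 points).
  x = 14: rhs = 15, matching y values: none (0 points).
  x = 15: rhs = 5, matching y values: 9, 10 (2 points).
  x = 16: rhs = 9, matching y values: 3, 16 (2 points).
  x = 17: rhs = 14, matching y values: none (0 points).
  x = 18: rhs = 7, matching y values: 8, 11 (2 points).
Total affine count: 13.
Full point count |E(F_19)| = 13 + 1 = 14.
Hasse bound: |14 − (19+1)| = |-6| = 6 ≤ 2√19 ≈ 8.7178 ✓.


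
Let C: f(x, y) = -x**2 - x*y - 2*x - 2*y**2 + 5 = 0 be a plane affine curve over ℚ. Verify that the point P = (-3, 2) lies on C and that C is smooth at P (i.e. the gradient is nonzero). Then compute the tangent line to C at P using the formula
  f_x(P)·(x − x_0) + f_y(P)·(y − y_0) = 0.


Tangent line at P: 2*x - 5*y + 16 = 0.

Step 1: f(-3, 2) = 0, so P lies on C.
Step 2: partial derivatives
  f_x(x, y) = -2*x - y - 2, f_y(x, y) = -x - 4*y.
  f_x(P) = 2, f_y(P) = -5 (gradient nonzero, so P is smooth).
Step 3: tangent line at P: 2·(x − -3) + -5·(y − 2) = 0.
Expanding: 2*x - 5*y + 16 = 0.


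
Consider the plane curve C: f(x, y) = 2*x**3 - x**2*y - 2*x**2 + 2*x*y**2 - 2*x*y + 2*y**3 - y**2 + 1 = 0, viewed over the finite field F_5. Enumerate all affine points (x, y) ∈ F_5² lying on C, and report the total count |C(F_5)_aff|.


Affine F_5-points: {(1, 2), (1, 3), (3, 4)}; count = 3.

For each of the 25 pairs (x, y) ∈ F_5², evaluate f(x, y) mod 5. Record the zeros.
  x = 0: [0↦1, 1↦2, 2↦3, 3↦1, 4↦3]  zeros at y ∈ ∅
  x = 1: [0↦1, 1↦1, 2↦0, 3↦0, 4↦3]  zeros at y ∈ {2, 3}
  x = 2: [0↦4, 1↦1, 2↦1, 3↦1, 4↦3]  zeros at y ∈ ∅
  x = 3: [0↦2, 1↦4, 2↦3, 3↦1, 4↦0]  zeros at y ∈ {4}
  x = 4: [0↦2, 1↦2, 2↦3, 3↦2, 4↦1]  zeros at y ∈ ∅
Collecting zeros: affine points = {(1, 2), (1, 3), (3, 4)}.
Total count |C(F_5)_aff| = 3.


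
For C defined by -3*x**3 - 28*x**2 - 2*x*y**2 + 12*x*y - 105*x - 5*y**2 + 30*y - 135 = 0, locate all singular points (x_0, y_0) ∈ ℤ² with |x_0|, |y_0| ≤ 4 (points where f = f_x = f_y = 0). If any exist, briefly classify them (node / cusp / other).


Singular points: {(-3, 3)}; classification: node.

Compute partial derivatives:
  f_x = -9*x**2 - 56*x - 2*y**2 + 12*y - 105.
  f_y = -4*x*y + 12*x - 10*y + 30.
Scan x_0 ∈ {−4, ..., 4}. For each x_0, f_y(x_0, y) is a polynomial in y; find its integer roots y ∈ {−4, ..., 4}, then test f_x and f at those candidates.
  x = -4: f_y(-4, y) = 6*y - 18; vanishes at y ∈ {3}. (-4, 3): f_x = -7 ≠ 0.
  x = -3: f_y(-3, y) = 2*y - 6; vanishes at y ∈ {3}. (-3, 3): f_x = 0, f = 0 — SINGULAR.
  x = -2: f_y(-2, y) = 6 - 2*y; vanishes at y ∈ {3}. (-2, 3): f_x = -11 ≠ 0.
  x = -1: f_y(-1, y) = 18 - 6*y; vanishes at y ∈ {3}. (-1, 3): f_x = -40 ≠ 0.
  x = 0: f_y(0, y) = 30 - 10*y; vanishes at y ∈ {3}. (0, 3): f_x = -87 ≠ 0.
  x = 1: f_y(1, y) = 42 - 14*y; vanishes at y ∈ {3}. (1, 3): f_x = -152 ≠ 0.
  x = 2: f_y(2, y) = 54 - 18*y; vanishes at y ∈ {3}. (2, 3): f_x = -235 ≠ 0.
  x = 3: f_y(3, y) = 66 - 22*y; vanishes at y ∈ {3}. (3, 3): f_x = -336 ≠ 0.
  x = 4: f_y(4, y) = 78 - 26*y; vanishes at y ∈ {3}. (4, 3): f_x = -455 ≠ 0.
Only singular point on the grid: (-3, 3).
Classify: substitute x = -3 + u, y = 3 + v and expand: f = -3*u**3 - u**2 - 2*u*v**2 + v**2.
No constant or linear terms (consistent with a singular point). Quadratic part: -u**2 + v**2. Cubic part: -3*u**3 - 2*u*v**2.
The quadratic part v**2 - u**2 = (v − u)(v + u) splits into two distinct linear factors, so there are two distinct tangent lines y − 3 = ±(x − -3) — this is a node (ordinary double point).
Classification: node.


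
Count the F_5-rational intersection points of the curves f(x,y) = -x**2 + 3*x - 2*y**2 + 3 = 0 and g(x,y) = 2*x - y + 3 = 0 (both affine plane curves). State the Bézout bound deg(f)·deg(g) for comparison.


Common zeros: {(0, 3), (1, 0)}; count = 2; Bézout bound = 2.

deg(f) = 2, deg(g) = 1, so Bézout bound = 2.
Scan x ∈ F_5. For each x, list the y ∈ F_5 with f(x, y) ≡ 0 and those with g(x, y) ≡ 0 (mod 5); the common zeros in that column are the intersection.
  x = 0: f ≡ 0 at y ∈ {2, 3}; g ≡ 0 at y ∈ {3}; common: {3}.
  x = 1: f ≡ 0 at y ∈ {0}; g ≡ 0 at y ∈ {0}; common: {0}.
  x = 2: f ≡ 0 at y ∈ {0}; g ≡ 0 at y ∈ {2}; common: ∅.
  x = 3: f ≡ 0 at y ∈ {2, 3}; g ≡ 0 at y ∈ {4}; common: ∅.
  x = 4: f ≡ 0 at y ∈ ∅; g ≡ 0 at y ∈ {1}; common: ∅.
Collecting: common zeros = {(0, 3), (1, 0)}, so the count is 2.
Comparison with the Bézout bound: 2 ≤ 2 = deg(f)·deg(g), as expected for curves with no common component (the bound is attained).


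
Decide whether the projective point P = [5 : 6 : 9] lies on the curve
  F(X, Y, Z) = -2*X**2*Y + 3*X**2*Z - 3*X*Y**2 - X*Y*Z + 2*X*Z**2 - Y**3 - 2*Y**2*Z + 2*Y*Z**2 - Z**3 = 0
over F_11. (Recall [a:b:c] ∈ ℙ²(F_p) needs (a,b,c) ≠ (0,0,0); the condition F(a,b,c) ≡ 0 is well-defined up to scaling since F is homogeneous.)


F(5,6,9) ≡ 7 (mod 11); P is NOT on the curve.

Evaluate F(5, 6, 9) term-by-term (mod 11).
  -2*X**2*Y ↦ -2·25·6·1 = -300
  3*X**2*Z ↦ 3·25·1·9 = 675
  -3*X*Y**2 ↦ -3·5·36·1 = -540
  -X*Y*Z ↦ -1·5·6·9 = -270
  2*X*Z**2 ↦ 2·5·1·81 = 810
  -Y**3 ↦ -1·1·216·1 = -216
  -2*Y**2*Z ↦ -2·1·36·9 = -648
  2*Y*Z**2 ↦ 2·1·6·81 = 972
  -Z**3 ↦ -1·1·1·729 = -729
Sum: F(5, 6, 9) = (-300) + (675) + (-540) + (-270) + (810) + (-216) + (-648) + (972) + (-729) = -246.
Reducing mod 11: -246 ≡ 7 (mod 11).
Since F(a, b, c) ≡ 7 ≠ 0 (mod 11), P does NOT lie on the curve.


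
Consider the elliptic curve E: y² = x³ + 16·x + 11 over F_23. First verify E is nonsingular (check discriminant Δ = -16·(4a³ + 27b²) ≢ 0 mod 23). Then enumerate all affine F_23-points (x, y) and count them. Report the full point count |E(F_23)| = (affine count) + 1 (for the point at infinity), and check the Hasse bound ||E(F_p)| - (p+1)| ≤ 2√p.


Affine points = {(4, 1), (4, 22), (5, 3), (5, 20), (6, 1), (6, 22), (7, 11), (7, 12), (11, 0), (13, 1), (13, 22), (14, 9), (14, 14), (16, 4), (16, 19), (18, 6), (18, 17)}; affine count = 17; |E(F_23)| = 18.

Discriminant check: Δ ∝ 4a³ + 27b² = 4·16³ + 27·11² = 4·4096 + 27·121 ≡ 9 (mod 23). Nonzero ⇒ E is nonsingular.
For each x ∈ F_23, compute rhs = x³ + 16·x + 11 mod 23, then count y ∈ F_23 with y² ≡ rhs.
  x = 0: rhs = 11, matching y values: none (0 points).
  x = 1: rhs = 5, matching y values: none (0 points).
  x = 2: rhs = 5, matching y values: none (0 points).
  x = 3: rhs = 17, matching y values: none (0 points).
  x = 4: rhs = 1, matching y values: 1, 22 (2 points).
  x = 5: rhs = 9, matching y values: 3, 20 (2 points).
  x = 6: rhs = 1, matching y values: 1, 22 (2 points).
  x = 7: rhs = 6, matching y values: 11, 12 (2 points).
  x = 8: rhs = 7, matching y values: none (0 points).
  x = 9: rhs = 10, matching y values: none (0 points).
  x = 10: rhs = 21, matching y values: none (0 points).
  x = 11: rhs = 0, matching y values: 0 (1 points).
  x = 12: rhs = 22, matching y values: none (0 points).
  x = 13: rhs = 1, matching y values: 1, 22 (2 points).
  x = 14: rhs = 12, matching y values: 9, 14 (2 points).
  x = 15: rhs = 15, matching y values: none (0 points).
  x = 16: rhs = 16, matching y values: 4, 19 (2 points).
  x = 17: rhs = 21, matching y values: none (0 points).
  x = 18: rhs = 13, matching y values: 6, 17 (2 points).
  x = 19: rhs = 21, matching y values: none (0 points).
  x = 20: rhs = 5, matching y values: none (0 points).
  x = 21: rhs = 17, matching y values: none (0 points).
  x = 22: rhs = 17, matching y values: none (0 points).
Total affine count: 17.
Full point count |E(F_23)| = 17 + 1 = 18.
Hasse bound: |18 − (23+1)| = |-6| = 6 ≤ 2√23 ≈ 9.5917 ✓.


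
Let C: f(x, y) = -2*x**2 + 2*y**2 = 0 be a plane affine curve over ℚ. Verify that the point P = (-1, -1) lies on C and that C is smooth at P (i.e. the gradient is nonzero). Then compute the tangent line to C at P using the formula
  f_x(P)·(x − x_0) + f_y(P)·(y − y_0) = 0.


Tangent line at P: 4*x - 4*y = 0.

Step 1: f(-1, -1) = 0, so P lies on C.
Step 2: partial derivatives
  f_x(x, y) = -4*x, f_y(x, y) = 4*y.
  f_x(P) = 4, f_y(P) = -4 (gradient nonzero, so P is smooth).
Step 3: tangent line at P: 4·(x − -1) + -4·(y − -1) = 0.
Expanding: 4*x - 4*y = 0.


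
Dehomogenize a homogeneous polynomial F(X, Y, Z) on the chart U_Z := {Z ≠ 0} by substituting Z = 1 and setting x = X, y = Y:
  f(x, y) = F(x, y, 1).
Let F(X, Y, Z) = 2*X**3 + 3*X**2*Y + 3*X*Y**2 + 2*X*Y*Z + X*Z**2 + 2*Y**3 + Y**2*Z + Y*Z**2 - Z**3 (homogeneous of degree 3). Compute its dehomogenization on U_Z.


f(x, y) = 2*x**3 + 3*x**2*y + 3*x*y**2 + 2*x*y + x + 2*y**3 + y**2 + y - 1

On U_Z we set Z = 1. Each monomial c·X^i·Y^j·Z^k in F becomes c·x^i·y^j·1^k = c·x^i·y^j.
Substituting Z = 1: F(X, Y, 1) = 2*x**3 + 3*x**2*y + 3*x*y**2 + 2*x*y + x + 2*y**3 + y**2 + y - 1.
Note: deg(f) ≤ deg(F) = 3; strict inequality happens when F is divisible by Z (lost terms).


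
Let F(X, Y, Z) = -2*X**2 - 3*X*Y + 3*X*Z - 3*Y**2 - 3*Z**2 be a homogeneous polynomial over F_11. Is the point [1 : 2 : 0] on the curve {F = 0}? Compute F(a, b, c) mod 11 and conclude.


F(1,2,0) ≡ 2 (mod 11); P is NOT on the curve.

Evaluate F(1, 2, 0) term-by-term (mod 11).
  -2*X**2 ↦ -2·1·1·1 = -2
  -3*X*Y ↦ -3·1·2·1 = -6
  3*X*Z ↦ 3·1·1·0 = 0
  -3*Y**2 ↦ -3·1·4·1 = -12
  -3*Z**2 ↦ -3·1·1·0 = 0
Sum: F(1, 2, 0) = (-2) + (-6) + (0) + (-12) + (0) = -20.
Reducing mod 11: -20 ≡ 2 (mod 11).
Since F(a, b, c) ≡ 2 ≠ 0 (mod 11), P does NOT lie on the curve.


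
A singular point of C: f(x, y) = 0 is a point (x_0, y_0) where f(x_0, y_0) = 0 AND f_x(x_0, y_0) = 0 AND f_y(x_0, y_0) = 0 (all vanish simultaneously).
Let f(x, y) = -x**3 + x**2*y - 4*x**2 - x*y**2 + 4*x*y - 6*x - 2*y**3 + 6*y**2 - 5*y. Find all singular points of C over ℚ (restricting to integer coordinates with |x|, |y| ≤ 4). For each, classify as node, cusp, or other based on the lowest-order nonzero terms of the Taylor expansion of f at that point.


Singular points: {(-1, 1)}; classification: cusp.

Compute partial derivatives:
  f_x = -3*x**2 + 2*x*y - 8*x - y**2 + 4*y - 6.
  f_y = x**2 - 2*x*y + 4*x - 6*y**2 + 12*y - 5.
Scan x_0 ∈ {−4, ..., 4}. For each x_0, f_y(x_0, y) is a polynomial in y; find its integer roots y ∈ {−4, ..., 4}, then test f_x and f at those candidates.
  x = -4: f_y(-4, y) = -6*y**2 + 20*y - 5; no integer root y with |y| ≤ 4.
  x = -3: f_y(-3, y) = -6*y**2 + 18*y - 8; no integer root y with |y| ≤ 4.
  x = -2: f_y(-2, y) = -6*y**2 + 16*y - 9; no integer root y with |y| ≤ 4.
  x = -1: f_y(-1, y) = -6*y**2 + 14*y - 8; vanishes at y ∈ {1}. (-1, 1): f_x = 0, f = 0 — SINGULAR.
  x = 0: f_y(0, y) = -6*y**2 + 12*y - 5; no integer root y with |y| ≤ 4.
  x = 1: f_y(1, y) = -6*y**2 + 10*y; vanishes at y ∈ {0}. (1, 0): f_x = -17 ≠ 0.
  x = 2: f_y(2, y) = -6*y**2 + 8*y + 7; no integer root y with |y| ≤ 4.
  x = 3: f_y(3, y) = -6*y**2 + 6*y + 16; no integer root y with |y| ≤ 4.
  x = 4: f_y(4, y) = -6*y**2 + 4*y + 27; no integer root y with |y| ≤ 4.
Only singular point on the grid: (-1, 1).
Classify: substitute x = -1 + u, y = 1 + v and expand: f = -u**3 + u**2*v - u*v**2 - 2*v**3 + v**2.
No constant or linear terms (consistent with a singular point). Quadratic part: v**2. Cubic part: -u**3 + u**2*v - u*v**2 - 2*v**3.
The quadratic part v**2 is a perfect square, so there is a single (double) tangent line v = 0, i.e. y = 1. Restricting the cubic part to that line (v = 0) leaves -u**3 ≠ 0, so f is not divisible by v and the branch is v² ≈ u**3 to lowest order — this is a cusp.
Classification: cusp.


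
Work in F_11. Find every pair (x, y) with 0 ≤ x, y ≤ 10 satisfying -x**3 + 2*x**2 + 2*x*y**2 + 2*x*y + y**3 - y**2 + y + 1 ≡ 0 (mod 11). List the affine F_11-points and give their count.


Affine F_11-points: {(0, 3), (0, 6), (3, 8), (3, 10), (4, 8), (5, 10), (6, 0), (6, 3), (6, 8), (7, 2), (7, 3), (7, 4), (8, 4), (8, 7), (9, 4)}; count = 15.

For each of the 121 pairs (x, y) ∈ F_11², evaluate f(x, y) mod 11. Record the zeros.
  x = 0: [0↦1, 1↦2, 2↦7, 3↦0, 4↦9, 5↦7, 6↦0, 7↦5, 8↦6, 9↦9, 10↦9]  zeros at y ∈ {3, 6}
  x = 1: [0↦2, 1↦7, 2↦9, 3↦3, 4↦6, 5↦2, 6↦8, 7↦8, 8↦8, 9↦3, 10↦10]  zeros at y ∈ ∅
  x = 2: [0↦1, 1↦10, 2↦9, 3↦4, 4↦1, 5↦6, 6↦3, 7↦9, 8↦8, 9↦6, 10↦9]  zeros at y ∈ ∅
  x = 3: [0↦3, 1↦5, 2↦1, 3↦8, 4↦10, 5↦2, 6↦1, 7↦2, 8↦0, 9↦1, 10↦0]  zeros at y ∈ {8, 10}
  x = 4: [0↦2, 1↦8, 2↦1, 3↦9, 4↦5, 5↦6, 6↦7, 7↦3, 8↦0, 9↦4, 10↦10]  zeros at y ∈ {8}
  x = 5: [0↦3, 1↦2, 2↦3, 3↦1, 4↦2, 5↦1, 6↦4, 7↦6, 8↦2, 9↦9, 10↦0]  zeros at y ∈ {10}
  x = 6: [0↦0, 1↦3, 2↦1, 3↦0, 4↦6, 5↦3, 6↦8, 7↦5, 8↦0, 9↦10, 10↦8]  zeros at y ∈ {0, 3, 8}
  x = 7: [0↦9, 1↦5, 2↦0, 3↦0, 4↦0, 5↦6, 6↦2, 7↦5, 8↦10, 9↦1, 10↦6]  zeros at y ∈ {2, 3, 4}
  x = 8: [0↦2, 1↦2, 2↦5, 3↦6, 4↦0, 5↦4, 6↦2, 7↦0, 8↦4, 9↦9, 10↦10]  zeros at y ∈ {4, 7}
  x = 9: [0↦6, 1↦10, 2↦10, 3↦1, 4↦0, 5↦2, 6↦2, 7↦6, 8↦9, 9↦6, 10↦3]  zeros at y ∈ {4}
  x = 10: [0↦4, 1↦1, 2↦9, 3↦1, 4↦5, 5↦5, 6↦7, 7↦6, 8↦8, 9↦8, 10↦1]  zeros at y ∈ ∅
Collecting zeros: affine points = {(0, 3), (0, 6), (3, 8), (3, 10), (4, 8), (5, 10), (6, 0), (6, 3), (6, 8), (7, 2), (7, 3), (7, 4), (8, 4), (8, 7), (9, 4)}.
Total count |C(F_11)_aff| = 15.


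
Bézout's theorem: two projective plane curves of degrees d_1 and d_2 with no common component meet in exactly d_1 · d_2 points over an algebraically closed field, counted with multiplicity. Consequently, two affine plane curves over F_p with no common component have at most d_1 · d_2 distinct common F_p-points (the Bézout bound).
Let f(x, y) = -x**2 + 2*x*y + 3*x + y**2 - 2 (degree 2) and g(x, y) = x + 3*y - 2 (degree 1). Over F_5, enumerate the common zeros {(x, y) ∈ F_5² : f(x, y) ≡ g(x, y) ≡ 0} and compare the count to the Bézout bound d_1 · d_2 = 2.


Common zeros: {(2, 0), (3, 3)}; count = 2; Bézout bound = 2.

deg(f) = 2, deg(g) = 1, so Bézout bound = 2.
Scan x ∈ F_5. For each x, list the y ∈ F_5 with f(x, y) ≡ 0 and those with g(x, y) ≡ 0 (mod 5); the common zeros in that column are the intersection.
  x = 0: f ≡ 0 at y ∈ ∅; g ≡ 0 at y ∈ {4}; common: ∅.
  x = 1: f ≡ 0 at y ∈ {0, 3}; g ≡ 0 at y ∈ {2}; common: ∅.
  x = 2: f ≡ 0 at y ∈ {0, 1}; g ≡ 0 at y ∈ {0}; common: {0}.
  x = 3: f ≡ 0 at y ∈ {1, 3}; g ≡ 0 at y ∈ {3}; common: {3}.
  x = 4: f ≡ 0 at y ∈ ∅; g ≡ 0 at y ∈ {1}; common: ∅.
Collecting: common zeros = {(2, 0), (3, 3)}, so the count is 2.
Comparison with the Bézout bound: 2 ≤ 2 = deg(f)·deg(g), as expected for curves with no common component (the bound is attained).


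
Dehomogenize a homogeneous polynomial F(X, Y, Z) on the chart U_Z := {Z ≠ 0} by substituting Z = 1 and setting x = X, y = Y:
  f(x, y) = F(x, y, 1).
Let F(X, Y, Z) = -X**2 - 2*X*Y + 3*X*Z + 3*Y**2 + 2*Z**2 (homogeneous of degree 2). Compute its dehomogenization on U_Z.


f(x, y) = -x**2 - 2*x*y + 3*x + 3*y**2 + 2

On U_Z we set Z = 1. Each monomial c·X^i·Y^j·Z^k in F becomes c·x^i·y^j·1^k = c·x^i·y^j.
Substituting Z = 1: F(X, Y, 1) = -x**2 - 2*x*y + 3*x + 3*y**2 + 2.
Note: deg(f) ≤ deg(F) = 2; strict inequality happens when F is divisible by Z (lost terms).


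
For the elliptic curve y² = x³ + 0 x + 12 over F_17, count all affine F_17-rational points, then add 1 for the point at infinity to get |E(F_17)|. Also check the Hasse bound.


Affine points = {(1, 8), (1, 9), (4, 5), (4, 12), (5, 1), (5, 16), (7, 7), (7, 10), (10, 3), (10, 14), (11, 0), (13, 4), (13, 13), (14, 6), (14, 11), (15, 2), (15, 15)}; affine count = 17; |E(F_17)| = 18.

Discriminant check: Δ ∝ 4a³ + 27b² = 4·0³ + 27·12² = 4·0 + 27·144 ≡ 12 (mod 17). Nonzero ⇒ E is nonsingular.
For each x ∈ F_17, compute rhs = x³ + 0·x + 12 mod 17, then count y ∈ F_17 with y² ≡ rhs.
  x = 0: rhs = 12, matching y values: none (0 points).
  x = 1: rhs = 13, matching y values: 8, 9 (2 points).
  x = 2: rhs = 3, matching y values: none (0 points).
  x = 3: rhs = 5, matching y values: none (0 points).
  x = 4: rhs = 8, matching y values: 5, 12 (2 points).
  x = 5: rhs = 1, matching y values: 1, 16 (2 points).
  x = 6: rhs = 7, matching y values: none (0 points).
  x = 7: rhs = 15, matching y values: 7, 10 (2 points).
  x = 8: rhs = 14, matching y values: none (0 points).
  x = 9: rhs = 10, matching y values: none (0 points).
  x = 10: rhs = 9, matching y values: 3, 14 (2 points).
  x = 11: rhs = 0, matching y values: 0 (1 points).
  x = 12: rhs = 6, matching y values: none (0 points).
  x = 13: rhs = 16, matching y values: 4, 13 (2 points).
  x = 14: rhs = 2, matching y values: 6, 11 (2 points).
  x = 15: rhs = 4, matching y values: 2, 15 (2 points).
  x = 16: rhs = 11, matching y values: none (0 points).
Total affine count: 17.
Full point count |E(F_17)| = 17 + 1 = 18.
Hasse bound: |18 − (17+1)| = |0| = 0 ≤ 2√17 ≈ 8.2462 ✓.


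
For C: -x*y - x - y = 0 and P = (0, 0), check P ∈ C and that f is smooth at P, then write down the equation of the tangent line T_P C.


Tangent line at P: -x - y = 0.

Step 1: f(0, 0) = 0, so P lies on C.
Step 2: partial derivatives
  f_x(x, y) = -y - 1, f_y(x, y) = -x - 1.
  f_x(P) = -1, f_y(P) = -1 (gradient nonzero, so P is smooth).
Step 3: tangent line at P: -1·(x − 0) + -1·(y − 0) = 0.
Expanding: -x - y = 0.


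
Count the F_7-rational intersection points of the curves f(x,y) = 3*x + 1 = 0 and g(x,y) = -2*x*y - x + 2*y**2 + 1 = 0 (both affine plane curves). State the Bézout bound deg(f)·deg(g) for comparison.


Common zeros: ∅; count = 0; Bézout bound = 2.

deg(f) = 1, deg(g) = 2, so Bézout bound = 2.
Scan x ∈ F_7. For each x, list the y ∈ F_7 with f(x, y) ≡ 0 and those with g(x, y) ≡ 0 (mod 7); the common zeros in that column are the intersection.
  x = 0: f ≡ 0 at y ∈ ∅; g ≡ 0 at y ∈ ∅; common: ∅.
  x = 1: f ≡ 0 at y ∈ ∅; g ≡ 0 at y ∈ {0, 1}; common: ∅.
  x = 2: f ≡ 0 at y ∈ {0, 1, 2, 3, 4, 5, 6}; g ≡ 0 at y ∈ ∅; common: ∅.
  x = 3: f ≡ 0 at y ∈ ∅; g ≡ 0 at y ∈ ∅; common: ∅.
  x = 4: f ≡ 0 at y ∈ ∅; g ≡ 0 at y ∈ {5, 6}; common: ∅.
  x = 5: f ≡ 0 at y ∈ ∅; g ≡ 0 at y ∈ ∅; common: ∅.
  x = 6: f ≡ 0 at y ∈ ∅; g ≡ 0 at y ∈ {2, 4}; common: ∅.
Collecting: common zeros = ∅, so the count is 0.
Comparison with the Bézout bound: 0 ≤ 2 = deg(f)·deg(g), as expected for curves with no common component (the affine F_7-count falls short of the bound because intersections may lie at infinity, over extension fields, or carry multiplicity).


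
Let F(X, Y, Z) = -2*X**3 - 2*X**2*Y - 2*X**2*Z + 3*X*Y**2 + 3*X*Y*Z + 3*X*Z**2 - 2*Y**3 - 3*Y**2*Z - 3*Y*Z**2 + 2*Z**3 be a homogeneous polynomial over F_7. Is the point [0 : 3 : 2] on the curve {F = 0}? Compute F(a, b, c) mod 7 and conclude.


F(0,3,2) ≡ 5 (mod 7); P is NOT on the curve.

Evaluate F(0, 3, 2) term-by-term (mod 7).
  -2*X**3 ↦ -2·0·1·1 = 0
  -2*X**2*Y ↦ -2·0·3·1 = 0
  -2*X**2*Z ↦ -2·0·1·2 = 0
  3*X*Y**2 ↦ 3·0·9·1 = 0
  3*X*Y*Z ↦ 3·0·3·2 = 0
  3*X*Z**2 ↦ 3·0·1·4 = 0
  -2*Y**3 ↦ -2·1·27·1 = -54
  -3*Y**2*Z ↦ -3·1·9·2 = -54
  -3*Y*Z**2 ↦ -3·1·3·4 = -36
  2*Z**3 ↦ 2·1·1·8 = 16
Sum: F(0, 3, 2) = (0) + (0) + (0) + (0) + (0) + (0) + (-54) + (-54) + (-36) + (16) = -128.
Reducing mod 7: -128 ≡ 5 (mod 7).
Since F(a, b, c) ≡ 5 ≠ 0 (mod 7), P does NOT lie on the curve.


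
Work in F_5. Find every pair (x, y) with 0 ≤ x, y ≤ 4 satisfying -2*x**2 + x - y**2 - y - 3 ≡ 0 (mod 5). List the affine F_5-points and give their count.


Affine F_5-points: {(0, 1), (0, 3), (1, 2), (2, 2), (3, 1), (3, 3)}; count = 6.

For each of the 25 pairs (x, y) ∈ F_5², evaluate f(x, y) mod 5. Record the zeros.
  x = 0: [0↦2, 1↦0, 2↦1, 3↦0, 4↦2]  zeros at y ∈ {1, 3}
  x = 1: [0↦1, 1↦4, 2↦0, 3↦4, 4↦1]  zeros at y ∈ {2}
  x = 2: [0↦1, 1↦4, 2↦0, 3↦4, 4↦1]  zeros at y ∈ {2}
  x = 3: [0↦2, 1↦0, 2↦1, 3↦0, 4↦2]  zeros at y ∈ {1, 3}
  x = 4: [0↦4, 1↦2, 2↦3, 3↦2, 4↦4]  zeros at y ∈ ∅
Collecting zeros: affine points = {(0, 1), (0, 3), (1, 2), (2, 2), (3, 1), (3, 3)}.
Total count |C(F_5)_aff| = 6.


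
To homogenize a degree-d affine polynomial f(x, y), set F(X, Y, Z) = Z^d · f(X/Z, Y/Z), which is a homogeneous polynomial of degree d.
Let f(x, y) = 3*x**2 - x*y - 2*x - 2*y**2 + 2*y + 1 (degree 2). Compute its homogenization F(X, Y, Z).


F(X, Y, Z) = 3*X**2 - X*Y - 2*X*Z - 2*Y**2 + 2*Y*Z + Z**2

deg(f) = 2.
Substitute x = X/Z, y = Y/Z into f, then multiply by Z^2.
  monomial 3·x^2·y^0 ↦ 3·X^2·Y^0·Z^0.
  monomial -1·x^1·y^1 ↦ -1·X^1·Y^1·Z^0.
  monomial -2·x^1·y^0 ↦ -2·X^1·Y^0·Z^1.
  monomial -2·x^0·y^2 ↦ -2·X^0·Y^2·Z^0.
  monomial 2·x^0·y^1 ↦ 2·X^0·Y^1·Z^1.
  monomial 1·x^0·y^0 ↦ 1·X^0·Y^0·Z^2.
Collecting: F(X, Y, Z) = 3*X**2 - X*Y - 2*X*Z - 2*Y**2 + 2*Y*Z + Z**2.


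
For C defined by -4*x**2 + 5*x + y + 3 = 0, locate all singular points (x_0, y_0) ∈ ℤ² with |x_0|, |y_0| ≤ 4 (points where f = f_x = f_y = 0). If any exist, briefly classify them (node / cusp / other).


No singular points in the scanned grid; C is smooth there.

Compute partial derivatives:
  f_x = 5 - 8*x.
  f_y = 1.
f_y = 1 is a nonzero constant, so f_y never vanishes: no point (x, y) can satisfy f = f_x = f_y = 0. In particular no (x, y) ∈ {−4, ..., 4}² is singular; the curve is smooth.


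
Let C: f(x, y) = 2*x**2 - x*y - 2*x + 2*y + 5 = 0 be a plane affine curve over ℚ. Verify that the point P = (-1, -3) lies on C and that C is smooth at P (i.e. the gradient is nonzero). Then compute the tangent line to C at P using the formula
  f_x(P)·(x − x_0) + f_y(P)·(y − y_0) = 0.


Tangent line at P: -3*x + 3*y + 6 = 0.

Step 1: f(-1, -3) = 0, so P lies on C.
Step 2: partial derivatives
  f_x(x, y) = 4*x - y - 2, f_y(x, y) = 2 - x.
  f_x(P) = -3, f_y(P) = 3 (gradient nonzero, so P is smooth).
Step 3: tangent line at P: -3·(x − -1) + 3·(y − -3) = 0.
Expanding: -3*x + 3*y + 6 = 0.


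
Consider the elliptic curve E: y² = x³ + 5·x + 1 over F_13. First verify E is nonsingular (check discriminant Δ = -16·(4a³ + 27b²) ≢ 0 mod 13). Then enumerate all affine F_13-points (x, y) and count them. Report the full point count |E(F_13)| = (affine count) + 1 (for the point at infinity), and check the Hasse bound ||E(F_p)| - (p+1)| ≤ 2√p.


Affine points = {(0, 1), (0, 12), (3, 2), (3, 11), (6, 0), (11, 3), (11, 10)}; affine count = 7; |E(F_13)| = 8.

Discriminant check: Δ ∝ 4a³ + 27b² = 4·5³ + 27·1² = 4·125 + 27·1 ≡ 7 (mod 13). Nonzero ⇒ E is nonsingular.
For each x ∈ F_13, compute rhs = x³ + 5·x + 1 mod 13, then count y ∈ F_13 with y² ≡ rhs.
  x = 0: rhs = 1, matching y values: 1, 12 (2 points).
  x = 1: rhs = 7, matching y values: none (0 points).
  x = 2: rhs = 6, matching y values: none (0 points).
  x = 3: rhs = 4, matching y values: 2, 11 (2 points).
  x = 4: rhs = 7, matching y values: none (0 points).
  x = 5: rhs = 8, matching y values: none (0 points).
  x = 6: rhs = 0, matching y values: 0 (1 points).
  x = 7: rhs = 2, matching y values: none (0 points).
  x = 8: rhs = 7, matching y values: none (0 points).
  x = 9: rhs = 8, matching y values: none (0 points).
  x = 10: rhs = 11, matching y values: none (0 points).
  x = 11: rhs = 9, matching y values: 3, 10 (2 points).
  x = 12: rhs = 8, matching y values: none (0 points).
Total affine count: 7.
Full point count |E(F_13)| = 7 + 1 = 8.
Hasse bound: |8 − (13+1)| = |-6| = 6 ≤ 2√13 ≈ 7.2111 ✓.


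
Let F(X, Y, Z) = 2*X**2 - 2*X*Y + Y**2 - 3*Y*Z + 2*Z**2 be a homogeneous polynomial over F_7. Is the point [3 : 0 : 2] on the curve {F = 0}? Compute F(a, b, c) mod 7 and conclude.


F(3,0,2) ≡ 5 (mod 7); P is NOT on the curve.

Evaluate F(3, 0, 2) term-by-term (mod 7).
  2*X**2 ↦ 2·9·1·1 = 18
  -2*X*Y ↦ -2·3·0·1 = 0
  Y**2 ↦ 1·1·0·1 = 0
  -3*Y*Z ↦ -3·1·0·2 = 0
  2*Z**2 ↦ 2·1·1·4 = 8
Sum: F(3, 0, 2) = (18) + (0) + (0) + (0) + (8) = 26.
Reducing mod 7: 26 ≡ 5 (mod 7).
Since F(a, b, c) ≡ 5 ≠ 0 (mod 7), P does NOT lie on the curve.


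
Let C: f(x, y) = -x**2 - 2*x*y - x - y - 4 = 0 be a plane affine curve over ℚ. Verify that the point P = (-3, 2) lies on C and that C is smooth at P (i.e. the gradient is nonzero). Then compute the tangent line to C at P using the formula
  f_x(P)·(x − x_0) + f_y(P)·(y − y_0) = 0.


Tangent line at P: x + 5*y - 7 = 0.

Step 1: f(-3, 2) = 0, so P lies on C.
Step 2: partial derivatives
  f_x(x, y) = -2*x - 2*y - 1, f_y(x, y) = -2*x - 1.
  f_x(P) = 1, f_y(P) = 5 (gradient nonzero, so P is smooth).
Step 3: tangent line at P: 1·(x − -3) + 5·(y − 2) = 0.
Expanding: x + 5*y - 7 = 0.


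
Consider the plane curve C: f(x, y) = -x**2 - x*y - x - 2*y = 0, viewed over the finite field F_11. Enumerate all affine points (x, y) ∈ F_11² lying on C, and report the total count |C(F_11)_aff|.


Affine F_11-points: {(0, 0), (1, 3), (2, 4), (3, 2), (4, 4), (5, 2), (6, 3), (7, 6), (8, 6), (10, 0)}; count = 10.

For each of the 121 pairs (x, y) ∈ F_11², evaluate f(x, y) mod 11. Record the zeros.
  x = 0: [0↦0, 1↦9, 2↦7, 3↦5, 4↦3, 5↦1, 6↦10, 7↦8, 8↦6, 9↦4, 10↦2]  zeros at y ∈ {0}
  x = 1: [0↦9, 1↦6, 2↦3, 3↦0, 4↦8, 5↦5, 6↦2, 7↦10, 8↦7, 9↦4, 10↦1]  zeros at y ∈ {3}
  x = 2: [0↦5, 1↦1, 2↦8, 3↦4, 4↦0, 5↦7, 6↦3, 7↦10, 8↦6, 9↦2, 10↦9]  zeros at y ∈ {4}
  x = 3: [0↦10, 1↦5, 2↦0, 3↦6, 4↦1, 5↦7, 6↦2, 7↦8, 8↦3, 9↦9, 10↦4]  zeros at y ∈ {2}
  x = 4: [0↦2, 1↦7, 2↦1, 3↦6, 4↦0, 5↦5, 6↦10, 7↦4, 8↦9, 9↦3, 10↦8]  zeros at y ∈ {4}
  x = 5: [0↦3, 1↦7, 2↦0, 3↦4, 4↦8, 5↦1, 6↦5, 7↦9, 8↦2, 9↦6, 10↦10]  zeros at y ∈ {2}
  x = 6: [0↦2, 1↦5, 2↦8, 3↦0, 4↦3, 5↦6, 6↦9, 7↦1, 8↦4, 9↦7, 10↦10]  zeros at y ∈ {3}
  x = 7: [0↦10, 1↦1, 2↦3, 3↦5, 4↦7, 5↦9, 6↦0, 7↦2, 8↦4, 9↦6, 10↦8]  zeros at y ∈ {6}
  x = 8: [0↦5, 1↦6, 2↦7, 3↦8, 4↦9, 5↦10, 6↦0, 7↦1, 8↦2, 9↦3, 10↦4]  zeros at y ∈ {6}
  x = 9: [0↦9, 1↦9, 2↦9, 3↦9, 4↦9, 5↦9, 6↦9, 7↦9, 8↦9, 9↦9, 10↦9]  zeros at y ∈ ∅
  x = 10: [0↦0, 1↦10, 2↦9, 3↦8, 4↦7, 5↦6, 6↦5, 7↦4, 8↦3, 9↦2, 10↦1]  zeros at y ∈ {0}
Collecting zeros: affine points = {(0, 0), (1, 3), (2, 4), (3, 2), (4, 4), (5, 2), (6, 3), (7, 6), (8, 6), (10, 0)}.
Total count |C(F_11)_aff| = 10.


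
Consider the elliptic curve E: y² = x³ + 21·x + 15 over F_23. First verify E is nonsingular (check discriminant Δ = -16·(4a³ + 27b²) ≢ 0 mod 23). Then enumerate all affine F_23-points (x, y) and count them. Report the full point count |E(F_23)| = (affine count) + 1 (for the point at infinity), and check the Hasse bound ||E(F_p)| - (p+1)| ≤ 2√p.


Affine points = {(3, 6), (3, 17), (4, 5), (4, 18), (6, 9), (6, 14), (9, 6), (9, 17), (10, 11), (10, 12), (11, 6), (11, 17), (13, 1), (13, 22), (15, 5), (15, 18), (16, 10), (16, 13), (17, 8), (17, 15), (22, 4), (22, 19)}; affine count = 22; |E(F_23)| = 23.

Discriminant check: Δ ∝ 4a³ + 27b² = 4·21³ + 27·15² = 4·9261 + 27·225 ≡ 17 (mod 23). Nonzero ⇒ E is nonsingular.
For each x ∈ F_23, compute rhs = x³ + 21·x + 15 mod 23, then count y ∈ F_23 with y² ≡ rhs.
  x = 0: rhs = 15, matching y values: none (0 points).
  x = 1: rhs = 14, matching y values: none (0 points).
  x = 2: rhs = 19, matching y values: none (0 points).
  x = 3: rhs = 13, matching y values: 6, 17 (2 points).
  x = 4: rhs = 2, matching y values: 5, 18 (2 points).
  x = 5: rhs = 15, matching y values: none (0 points).
  x = 6: rhs = 12, matching y values: 9, 14 (2 points).
  x = 7: rhs = 22, matching y values: none (0 points).
  x = 8: rhs = 5, matching y values: none (0 points).
  x = 9: rhs = 13, matching y values: 6, 17 (2 points).
  x = 10: rhs = 6, matching y values: 11, 12 (2 points).
  x = 11: rhs = 13, matching y values: 6, 17 (2 points).
  x = 12: rhs = 17, matching y values: none (0 points).
  x = 13: rhs = 1, matching y values: 1, 22 (2 points).
  x = 14: rhs = 17, matching y values: none (0 points).
  x = 15: rhs = 2, matching y values: 5, 18 (2 points).
  x = 16: rhs = 8, matching y values: 10, 13 (2 points).
  x = 17: rhs = 18, matching y values: 8, 15 (2 points).
  x = 18: rhs = 15, matching y values: none (0 points).
  x = 19: rhs = 5, matching y values: none (0 points).
  x = 20: rhs = 17, matching y values: none (0 points).
  x = 21: rhs = 11, matching y values: none (0 points).
  x = 22: rhs = 16, matching y values: 4, 19 (2 points).
Total affine count: 22.
Full point count |E(F_23)| = 22 + 1 = 23.
Hasse bound: |23 − (23+1)| = |-1| = 1 ≤ 2√23 ≈ 9.5917 ✓.


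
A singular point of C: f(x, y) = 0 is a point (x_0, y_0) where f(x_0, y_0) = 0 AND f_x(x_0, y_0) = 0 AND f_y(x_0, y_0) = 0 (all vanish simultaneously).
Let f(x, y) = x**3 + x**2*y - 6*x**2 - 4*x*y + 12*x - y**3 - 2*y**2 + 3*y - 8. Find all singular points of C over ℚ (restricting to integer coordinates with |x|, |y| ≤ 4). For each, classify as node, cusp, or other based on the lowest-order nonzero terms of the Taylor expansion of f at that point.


Singular points: {(2, -1)}; classification: node.

Compute partial derivatives:
  f_x = 3*x**2 + 2*x*y - 12*x - 4*y + 12.
  f_y = x**2 - 4*x - 3*y**2 - 4*y + 3.
Scan x_0 ∈ {−4, ..., 4}. For each x_0, f_y(x_0, y) is a polynomial in y; find its integer roots y ∈ {−4, ..., 4}, then test f_x and f at those candidates.
  x = -4: f_y(-4, y) = -3*y**2 - 4*y + 35; no integer root y with |y| ≤ 4.
  x = -3: f_y(-3, y) = -3*y**2 - 4*y + 24; no integer root y with |y| ≤ 4.
  x = -2: f_y(-2, y) = -3*y**2 - 4*y + 15; vanishes at y ∈ {-3}. (-2, -3): f_x = 72 ≠ 0.
  x = -1: f_y(-1, y) = -3*y**2 - 4*y + 8; no integer root y with |y| ≤ 4.
  x = 0: f_y(0, y) = -3*y**2 - 4*y + 3; no integer root y with |y| ≤ 4.
  x = 1: f_y(1, y) = -3*y**2 - 4*y; vanishes at y ∈ {0}. (1, 0): f_x = 3 ≠ 0.
  x = 2: f_y(2, y) = -3*y**2 - 4*y - 1; vanishes at y ∈ {-1}. (2, -1): f_x = 0, f = 0 — SINGULAR.
  x = 3: f_y(3, y) = -3*y**2 - 4*y; vanishes at y ∈ {0}. (3, 0): f_x = 3 ≠ 0.
  x = 4: f_y(4, y) = -3*y**2 - 4*y + 3; no integer root y with |y| ≤ 4.
Only singular point on the grid: (2, -1).
Classify: substitute x = 2 + u, y = -1 + v and expand: f = u**3 + u**2*v - u**2 - v**3 + v**2.
No constant or linear terms (consistent with a singular point). Quadratic part: -u**2 + v**2. Cubic part: u**3 + u**2*v - v**3.
The quadratic part v**2 - u**2 = (v − u)(v + u) splits into two distinct linear factors, so there are two distinct tangent lines y − -1 = ±(x − 2) — this is a node (ordinary double point).
Classification: node.
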